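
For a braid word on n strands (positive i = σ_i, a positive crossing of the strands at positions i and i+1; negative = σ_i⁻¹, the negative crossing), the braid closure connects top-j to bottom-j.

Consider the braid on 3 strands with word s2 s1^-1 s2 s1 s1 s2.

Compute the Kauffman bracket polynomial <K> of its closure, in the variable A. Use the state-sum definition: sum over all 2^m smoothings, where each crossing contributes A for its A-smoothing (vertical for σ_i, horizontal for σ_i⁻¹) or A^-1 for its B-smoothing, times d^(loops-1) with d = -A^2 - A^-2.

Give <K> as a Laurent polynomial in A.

A^8 - A^4 + 2 - A^-4 + A^-8 - A^-12

Derivation:
Braid: s2 s1^-1 s2 s1 s1 s2 on 3 strands, 6 crossings.
Writhe w = (#positive) - (#negative) = 5 - 1 = 4.
State-sum expansion of <K>. There are 2^6 = 64 states.
Smooth each crossing (0=||, 1=⌣⌢); contribution A^(Σ sign_k(1-2s_k)) * d^(L-1).
Tabulate the states by total A-exponent and number of loops L (A-exp: L × count):
  A^6: L=2 ×1
  A^4: L=1 ×3, L=3 ×3
  A^2: L=2 ×14, L=4 ×1
  A^0: L=1 ×10, L=3 ×10
  A^-2: L=2 ×13, L=4 ×2
  A^-4: L=3 ×6
  A^-6: L=4 ×1
Each group contributes A^e * Σ count * d^(L-1):
Powers of d = -A^2 - A^-2: d^2 = A^4 + 2 + A^-4; d^3 = -A^6 - 3*A^2 - 3*A^-2 - A^-6.
  A^6 * (d) = -A^8 - A^4
  A^4 * (3 + 3*d^2) = 3*A^8 + 9*A^4 + 3
  A^2 * (14*d + d^3) = -A^8 - 17*A^4 - 17 - A^-4
  A^0 * (10 + 10*d^2) = 10*A^4 + 30 + 10*A^-4
  A^-2 * (13*d + 2*d^3) = -2*A^4 - 19 - 19*A^-4 - 2*A^-8
  A^-4 * (6*d^2) = 6 + 12*A^-4 + 6*A^-8
  A^-6 * (d^3) = -1 - 3*A^-4 - 3*A^-8 - A^-12
Summing the groups: <K> = A^8 - A^4 + 2 - A^-4 + A^-8 - A^-12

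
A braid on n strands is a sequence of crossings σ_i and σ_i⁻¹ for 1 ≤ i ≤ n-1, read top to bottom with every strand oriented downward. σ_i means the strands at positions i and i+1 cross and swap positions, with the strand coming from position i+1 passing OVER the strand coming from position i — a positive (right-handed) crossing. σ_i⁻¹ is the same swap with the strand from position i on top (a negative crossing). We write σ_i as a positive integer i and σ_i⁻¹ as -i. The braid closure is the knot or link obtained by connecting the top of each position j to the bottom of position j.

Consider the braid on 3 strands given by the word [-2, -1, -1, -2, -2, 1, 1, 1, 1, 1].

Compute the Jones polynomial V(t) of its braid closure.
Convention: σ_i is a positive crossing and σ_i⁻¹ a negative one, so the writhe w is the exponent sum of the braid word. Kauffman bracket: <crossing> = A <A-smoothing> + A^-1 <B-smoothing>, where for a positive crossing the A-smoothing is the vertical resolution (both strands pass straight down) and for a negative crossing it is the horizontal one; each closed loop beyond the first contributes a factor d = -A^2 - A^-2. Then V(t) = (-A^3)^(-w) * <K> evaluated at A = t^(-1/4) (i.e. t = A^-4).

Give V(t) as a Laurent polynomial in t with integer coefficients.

Braid: s2^-1 s1^-1 s1^-1 s2^-1 s2^-1 s1 s1 s1 s1 s1 on 3 strands, 10 crossings.
Writhe w = (#positive) - (#negative) = 5 - 5 = 0.
Enumerate smoothing states for the bracket polynomial. There are 2^10 = 1024 states.
Each crossing splits two ways (0=vertical, 1=horizontal). The state's weight is A^(#A-smoothings - #B-smoothings) * d^(loops - 1).
Tabulate the states by total A-exponent and number of loops L (A-exp: L × count):
  A^10: L=4 ×1
  A^8: L=3 ×10
  A^6: L=2 ×29, L=4 ×16
  A^4: L=1 ×26, L=3 ×74, L=5 ×20
  A^2: L=2 ×90, L=4 ×105, L=6 ×15
  A^0: L=1 ×15, L=3 ×141, L=5 ×90, L=7 ×6
  A^-2: L=2 ×35, L=4 ×130, L=6 ×44, L=8 ×1
  A^-4: L=3 ×40, L=5 ×69, L=7 ×11
  A^-6: L=4 ×25, L=6 ×19, L=8 ×1
  A^-8: L=5 ×8, L=7 ×2
  A^-10: L=6 ×1
Each group contributes A^e * Σ count * d^(L-1):
Powers of d = -A^2 - A^-2: d^2 = A^4 + 2 + A^-4; d^3 = -A^6 - 3*A^2 - 3*A^-2 - A^-6; d^4 = A^8 + 4*A^4 + 6 + 4*A^-4 + A^-8; d^5 = -A^10 - 5*A^6 - 10*A^2 - 10*A^-2 - 5*A^-6 - A^-10; d^6 = A^12 + 6*A^8 + 15*A^4 + 20 + 15*A^-4 + 6*A^-8 + A^-12; d^7 = -A^14 - 7*A^10 - 21*A^6 - 35*A^2 - 35*A^-2 - 21*A^-6 - 7*A^-10 - A^-14.
  A^10 * (d^3) = -A^16 - 3*A^12 - 3*A^8 - A^4
  A^8 * (10*d^2) = 10*A^12 + 20*A^8 + 10*A^4
  A^6 * (29*d + 16*d^3) = -16*A^12 - 77*A^8 - 77*A^4 - 16
  A^4 * (26 + 74*d^2 + 20*d^4) = 20*A^12 + 154*A^8 + 294*A^4 + 154 + 20*A^-4
  A^2 * (90*d + 105*d^3 + 15*d^5) = -15*A^12 - 180*A^8 - 555*A^4 - 555 - 180*A^-4 - 15*A^-8
  A^0 * (15 + 141*d^2 + 90*d^4 + 6*d^6) = 6*A^12 + 126*A^8 + 591*A^4 + 957 + 591*A^-4 + 126*A^-8 + 6*A^-12
  A^-2 * (35*d + 130*d^3 + 44*d^5 + d^7) = -A^12 - 51*A^8 - 371*A^4 - 900 - 900*A^-4 - 371*A^-8 - 51*A^-12 - A^-16
  A^-4 * (40*d^2 + 69*d^4 + 11*d^6) = 11*A^8 + 135*A^4 + 481 + 714*A^-4 + 481*A^-8 + 135*A^-12 + 11*A^-16
  A^-6 * (25*d^3 + 19*d^5 + d^7) = -A^8 - 26*A^4 - 141 - 300*A^-4 - 300*A^-8 - 141*A^-12 - 26*A^-16 - A^-20
  A^-8 * (8*d^4 + 2*d^6) = 2*A^4 + 20 + 62*A^-4 + 88*A^-8 + 62*A^-12 + 20*A^-16 + 2*A^-20
  A^-10 * (d^5) = -1 - 5*A^-4 - 10*A^-8 - 10*A^-12 - 5*A^-16 - A^-20
Summing the groups: <K> = -A^16 + A^12 - A^8 + 2*A^4 - 1 + 2*A^-4 - A^-8 + A^-12 - A^-16
Normalise by the writhe: (-A^3)^(-w) = (-A^3)^(0) = 1, so f(A) = 1 * <K> = -A^16 + A^12 - A^8 + 2*A^4 - 1 + 2*A^-4 - A^-8 + A^-12 - A^-16.
Substitute A = t^(-1/4), i.e. A^e → t^(-e/4): V(t) = -t^4 + t^3 - t^2 + 2*t - 1 + 2*t^-1 - t^-2 + t^-3 - t^-4

Answer: -t^4 + t^3 - t^2 + 2*t - 1 + 2*t^-1 - t^-2 + t^-3 - t^-4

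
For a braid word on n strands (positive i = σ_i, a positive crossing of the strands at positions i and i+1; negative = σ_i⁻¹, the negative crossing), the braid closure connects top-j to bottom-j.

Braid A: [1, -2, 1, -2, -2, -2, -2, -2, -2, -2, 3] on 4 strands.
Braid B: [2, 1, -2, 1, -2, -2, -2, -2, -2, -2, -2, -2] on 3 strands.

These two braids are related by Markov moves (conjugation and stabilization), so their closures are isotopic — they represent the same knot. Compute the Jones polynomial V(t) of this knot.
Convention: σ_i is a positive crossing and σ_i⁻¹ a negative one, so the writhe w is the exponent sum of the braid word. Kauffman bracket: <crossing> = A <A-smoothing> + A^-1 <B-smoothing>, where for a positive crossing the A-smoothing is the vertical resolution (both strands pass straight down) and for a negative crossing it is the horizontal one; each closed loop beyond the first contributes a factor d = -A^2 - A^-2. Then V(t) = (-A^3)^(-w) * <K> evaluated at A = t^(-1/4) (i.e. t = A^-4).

t^-1 - t^-2 + 2*t^-3 - 2*t^-4 + 3*t^-5 - 3*t^-6 + 3*t^-7 - 3*t^-8 + 2*t^-9 - 2*t^-10 + t^-11

Derivation:
Markov-equivalent braids have isotopic closures, hence identical knot invariants. Strip the Markov moves from each word to reach a common short braid β, then compute V(t) once on β.
Braid A: s1 s2^-1 s1 s2^-1 s2^-1 s2^-1 s2^-1 s2^-1 s2^-1 s2^-1 s3 on 4 strands reduces by inverse Markov moves (closure unchanged at each step):
  Destabilize: the word has the form β·s3 where s3 occurs only as the final letter (β ∈ B_3); drop it and the last strand → 3 strands.
Reduced to β = s1 s2^-1 s1 s2^-1 s2^-1 s2^-1 s2^-1 s2^-1 s2^-1 s2^-1 on 3 strands, 10 crossings.
Braid B: s2 s1 s2^-1 s1 s2^-1 s2^-1 s2^-1 s2^-1 s2^-1 s2^-1 s2^-1 s2^-1 on 3 strands reduces by inverse Markov moves (closure unchanged at each step):
  Deconjugate: the word is γ·β·γ⁻¹ with γ = s2 (prefix) and γ⁻¹ = s2^-1 (suffix); strip both.
Reduced to β = s1 s2^-1 s1 s2^-1 s2^-1 s2^-1 s2^-1 s2^-1 s2^-1 s2^-1 on 3 strands, 10 crossings.
Both give the same β = s1 s2^-1 s1 s2^-1 s2^-1 s2^-1 s2^-1 s2^-1 s2^-1 s2^-1 on 3 strands, so one state sum suffices:
Braid: s1 s2^-1 s1 s2^-1 s2^-1 s2^-1 s2^-1 s2^-1 s2^-1 s2^-1 on 3 strands, 10 crossings.
Writhe w = (#positive) - (#negative) = 2 - 8 = -6.
Enumerate smoothing states for the bracket polynomial. There are 2^10 = 1024 states.
Each crossing splits two ways (0=vertical, 1=horizontal). The state's weight is A^(#A-smoothings - #B-smoothings) * d^(loops - 1).
Tabulate the states by total A-exponent and number of loops L (A-exp: L × count):
  A^10: L=9 ×1
  A^8: L=8 ×10
  A^6: L=7 ×45
  A^4: L=6 ×119, L=8 ×1
  A^2: L=5 ×203, L=7 ×7
  A^0: L=4 ×231, L=6 ×21
  A^-2: L=3 ×175, L=5 ×35
  A^-4: L=2 ×85, L=4 ×35
  A^-6: L=1 ×23, L=3 ×22
  A^-8: L=2 ×10
  A^-10: L=3 ×1
Each group contributes A^e * Σ count * d^(L-1):
Powers of d = -A^2 - A^-2: d^2 = A^4 + 2 + A^-4; d^3 = -A^6 - 3*A^2 - 3*A^-2 - A^-6; d^4 = A^8 + 4*A^4 + 6 + 4*A^-4 + A^-8; d^5 = -A^10 - 5*A^6 - 10*A^2 - 10*A^-2 - 5*A^-6 - A^-10; d^6 = A^12 + 6*A^8 + 15*A^4 + 20 + 15*A^-4 + 6*A^-8 + A^-12; d^7 = -A^14 - 7*A^10 - 21*A^6 - 35*A^2 - 35*A^-2 - 21*A^-6 - 7*A^-10 - A^-14; d^8 = A^16 + 8*A^12 + 28*A^8 + 56*A^4 + 70 + 56*A^-4 + 28*A^-8 + 8*A^-12 + A^-16.
  A^10 * (d^8) = A^26 + 8*A^22 + 28*A^18 + 56*A^14 + 70*A^10 + 56*A^6 + 28*A^2 + 8*A^-2 + A^-6
  A^8 * (10*d^7) = -10*A^22 - 70*A^18 - 210*A^14 - 350*A^10 - 350*A^6 - 210*A^2 - 70*A^-2 - 10*A^-6
  A^6 * (45*d^6) = 45*A^18 + 270*A^14 + 675*A^10 + 900*A^6 + 675*A^2 + 270*A^-2 + 45*A^-6
  A^4 * (119*d^5 + d^7) = -A^18 - 126*A^14 - 616*A^10 - 1225*A^6 - 1225*A^2 - 616*A^-2 - 126*A^-6 - A^-10
  A^2 * (203*d^4 + 7*d^6) = 7*A^14 + 245*A^10 + 917*A^6 + 1358*A^2 + 917*A^-2 + 245*A^-6 + 7*A^-10
  A^0 * (231*d^3 + 21*d^5) = -21*A^10 - 336*A^6 - 903*A^2 - 903*A^-2 - 336*A^-6 - 21*A^-10
  A^-2 * (175*d^2 + 35*d^4) = 35*A^6 + 315*A^2 + 560*A^-2 + 315*A^-6 + 35*A^-10
  A^-4 * (85*d + 35*d^3) = -35*A^2 - 190*A^-2 - 190*A^-6 - 35*A^-10
  A^-6 * (23 + 22*d^2) = 22*A^-2 + 67*A^-6 + 22*A^-10
  A^-8 * (10*d) = -10*A^-6 - 10*A^-10
  A^-10 * (d^2) = A^-6 + 2*A^-10 + A^-14
Summing the groups: <K> = A^26 - 2*A^22 + 2*A^18 - 3*A^14 + 3*A^10 - 3*A^6 + 3*A^2 - 2*A^-2 + 2*A^-6 - A^-10 + A^-14
Normalise by the writhe: (-A^3)^(-w) = (-A^3)^(6) = A^18, so f(A) = A^18 * <K> = A^44 - 2*A^40 + 2*A^36 - 3*A^32 + 3*A^28 - 3*A^24 + 3*A^20 - 2*A^16 + 2*A^12 - A^8 + A^4.
Substitute A = t^(-1/4), i.e. A^e → t^(-e/4): V(t) = t^-1 - t^-2 + 2*t^-3 - 2*t^-4 + 3*t^-5 - 3*t^-6 + 3*t^-7 - 3*t^-8 + 2*t^-9 - 2*t^-10 + t^-11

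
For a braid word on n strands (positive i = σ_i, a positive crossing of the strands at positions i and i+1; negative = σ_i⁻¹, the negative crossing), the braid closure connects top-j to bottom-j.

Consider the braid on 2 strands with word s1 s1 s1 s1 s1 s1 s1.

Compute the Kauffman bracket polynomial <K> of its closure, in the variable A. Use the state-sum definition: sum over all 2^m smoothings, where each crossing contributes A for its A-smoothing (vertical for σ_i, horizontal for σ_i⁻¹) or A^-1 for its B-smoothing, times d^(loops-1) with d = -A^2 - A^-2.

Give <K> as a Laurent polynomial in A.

Braid: s1 s1 s1 s1 s1 s1 s1 on 2 strands, 7 crossings.
Writhe w = (#positive) - (#negative) = 7 - 0 = 7.
Enumerate smoothing states for the bracket polynomial. There are 2^7 = 128 states.
Each crossing splits two ways (0=vertical, 1=horizontal). The state's weight is A^(#A-smoothings - #B-smoothings) * d^(loops - 1).
Tabulate the states by total A-exponent and number of loops L (A-exp: L × count):
  A^7: L=2 ×1
  A^5: L=1 ×7
  A^3: L=2 ×21
  A^1: L=3 ×35
  A^-1: L=4 ×35
  A^-3: L=5 ×21
  A^-5: L=6 ×7
  A^-7: L=7 ×1
Each group contributes A^e * Σ count * d^(L-1):
Powers of d = -A^2 - A^-2: d^2 = A^4 + 2 + A^-4; d^3 = -A^6 - 3*A^2 - 3*A^-2 - A^-6; d^4 = A^8 + 4*A^4 + 6 + 4*A^-4 + A^-8; d^5 = -A^10 - 5*A^6 - 10*A^2 - 10*A^-2 - 5*A^-6 - A^-10; d^6 = A^12 + 6*A^8 + 15*A^4 + 20 + 15*A^-4 + 6*A^-8 + A^-12.
  A^7 * (d) = -A^9 - A^5
  A^5 * (7) = 7*A^5
  A^3 * (21*d) = -21*A^5 - 21*A
  A^1 * (35*d^2) = 35*A^5 + 70*A + 35*A^-3
  A^-1 * (35*d^3) = -35*A^5 - 105*A - 105*A^-3 - 35*A^-7
  A^-3 * (21*d^4) = 21*A^5 + 84*A + 126*A^-3 + 84*A^-7 + 21*A^-11
  A^-5 * (7*d^5) = -7*A^5 - 35*A - 70*A^-3 - 70*A^-7 - 35*A^-11 - 7*A^-15
  A^-7 * (d^6) = A^5 + 6*A + 15*A^-3 + 20*A^-7 + 15*A^-11 + 6*A^-15 + A^-19
Summing the groups: <K> = -A^9 - A + A^-3 - A^-7 + A^-11 - A^-15 + A^-19

Answer: -A^9 - A + A^-3 - A^-7 + A^-11 - A^-15 + A^-19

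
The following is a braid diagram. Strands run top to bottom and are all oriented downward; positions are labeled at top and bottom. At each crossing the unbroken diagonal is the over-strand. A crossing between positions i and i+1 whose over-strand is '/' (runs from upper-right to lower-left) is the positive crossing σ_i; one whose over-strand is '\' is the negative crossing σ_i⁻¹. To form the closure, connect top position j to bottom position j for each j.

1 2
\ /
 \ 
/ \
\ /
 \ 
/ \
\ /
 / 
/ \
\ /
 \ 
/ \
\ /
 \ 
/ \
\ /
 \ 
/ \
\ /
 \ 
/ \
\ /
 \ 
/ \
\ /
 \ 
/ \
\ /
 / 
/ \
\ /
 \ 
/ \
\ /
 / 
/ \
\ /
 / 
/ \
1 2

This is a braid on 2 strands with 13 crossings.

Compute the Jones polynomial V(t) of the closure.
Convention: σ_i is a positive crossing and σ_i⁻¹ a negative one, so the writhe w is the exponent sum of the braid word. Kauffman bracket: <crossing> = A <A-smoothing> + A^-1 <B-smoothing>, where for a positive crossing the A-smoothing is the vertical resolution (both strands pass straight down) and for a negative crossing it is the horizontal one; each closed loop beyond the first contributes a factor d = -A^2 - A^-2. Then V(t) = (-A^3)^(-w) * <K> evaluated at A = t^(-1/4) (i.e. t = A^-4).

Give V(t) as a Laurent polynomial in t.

t^-2 + t^-4 - t^-5 + t^-6 - t^-7

Derivation:
Reading the diagram top to bottom ('/'-over between positions i,i+1 = s_i, '\'-over = s_i^-1): braid word = s1^-1 s1^-1 s1 s1^-1 s1^-1 s1^-1 s1^-1 s1^-1 s1^-1 s1 s1^-1 s1 s1.
The presented braid s1^-1 s1^-1 s1 s1^-1 s1^-1 s1^-1 s1^-1 s1^-1 s1^-1 s1 s1^-1 s1 s1 on 2 strands reduces by inverse Markov moves (closure unchanged at each step):
  Deconjugate: the word is γ·β·γ⁻¹ with γ = s1^-1 s1^-1 (prefix) and γ⁻¹ = s1 s1 (suffix); strip both.
  Deconjugate: the word is γ·β·γ⁻¹ with γ = s1 s1^-1 (prefix) and γ⁻¹ = s1 s1^-1 (suffix); strip both.
Reduced to β = s1^-1 s1^-1 s1^-1 s1^-1 s1^-1 on 2 strands, 5 crossings.
Compute on β:
Braid: s1^-1 s1^-1 s1^-1 s1^-1 s1^-1 on 2 strands, 5 crossings.
Writhe w = (#positive) - (#negative) = 0 - 5 = -5.
State-sum expansion of <K>. There are 2^5 = 32 states.
Smooth each crossing (0=||, 1=⌣⌢); contribution A^(Σ sign_k(1-2s_k)) * d^(L-1).
  state 00000: A-exp=-5, loops=2, term = A^-5 * d^1
  state 00001: A-exp=-3, loops=1, term = A^-3 * d^0
  state 00010: A-exp=-3, loops=1, term = A^-3 * d^0
  state 00011: A-exp=-1, loops=2, term = A^-1 * d^1
  state 00100: A-exp=-3, loops=1, term = A^-3 * d^0
  state 00101: A-exp=-1, loops=2, term = A^-1 * d^1
  state 00110: A-exp=-1, loops=2, term = A^-1 * d^1
  state 00111: A-exp=+1, loops=3, term = A^1 * d^2
  state 01000: A-exp=-3, loops=1, term = A^-3 * d^0
  state 01001: A-exp=-1, loops=2, term = A^-1 * d^1
  state 01010: A-exp=-1, loops=2, term = A^-1 * d^1
  state 01011: A-exp=+1, loops=3, term = A^1 * d^2
  state 01100: A-exp=-1, loops=2, term = A^-1 * d^1
  state 01101: A-exp=+1, loops=3, term = A^1 * d^2
  state 01110: A-exp=+1, loops=3, term = A^1 * d^2
  state 01111: A-exp=+3, loops=4, term = A^3 * d^3
  state 10000: A-exp=-3, loops=1, term = A^-3 * d^0
  state 10001: A-exp=-1, loops=2, term = A^-1 * d^1
  state 10010: A-exp=-1, loops=2, term = A^-1 * d^1
  state 10011: A-exp=+1, loops=3, term = A^1 * d^2
  state 10100: A-exp=-1, loops=2, term = A^-1 * d^1
  state 10101: A-exp=+1, loops=3, term = A^1 * d^2
  state 10110: A-exp=+1, loops=3, term = A^1 * d^2
  state 10111: A-exp=+3, loops=4, term = A^3 * d^3
  state 11000: A-exp=-1, loops=2, term = A^-1 * d^1
  state 11001: A-exp=+1, loops=3, term = A^1 * d^2
  state 11010: A-exp=+1, loops=3, term = A^1 * d^2
  state 11011: A-exp=+3, loops=4, term = A^3 * d^3
  state 11100: A-exp=+1, loops=3, term = A^1 * d^2
  state 11101: A-exp=+3, loops=4, term = A^3 * d^3
  state 11110: A-exp=+3, loops=4, term = A^3 * d^3
  state 11111: A-exp=+5, loops=5, term = A^5 * d^4
Collect the terms by A-exponent (count of states per loop number):
Powers of d = -A^2 - A^-2: d^2 = A^4 + 2 + A^-4; d^3 = -A^6 - 3*A^2 - 3*A^-2 - A^-6; d^4 = A^8 + 4*A^4 + 6 + 4*A^-4 + A^-8.
  A^5 * (d^4) = A^13 + 4*A^9 + 6*A^5 + 4*A + A^-3
  A^3 * (5*d^3) = -5*A^9 - 15*A^5 - 15*A - 5*A^-3
  A^1 * (10*d^2) = 10*A^5 + 20*A + 10*A^-3
  A^-1 * (10*d) = -10*A - 10*A^-3
  A^-3 * (5) = 5*A^-3
  A^-5 * (d) = -A^-3 - A^-7
Summing the groups: <K> = A^13 - A^9 + A^5 - A - A^-7
Normalise by the writhe: (-A^3)^(-w) = (-A^3)^(5) = -A^15, so f(A) = -A^15 * <K> = -A^28 + A^24 - A^20 + A^16 + A^8.
Substitute A = t^(-1/4), i.e. A^e → t^(-e/4): V(t) = t^-2 + t^-4 - t^-5 + t^-6 - t^-7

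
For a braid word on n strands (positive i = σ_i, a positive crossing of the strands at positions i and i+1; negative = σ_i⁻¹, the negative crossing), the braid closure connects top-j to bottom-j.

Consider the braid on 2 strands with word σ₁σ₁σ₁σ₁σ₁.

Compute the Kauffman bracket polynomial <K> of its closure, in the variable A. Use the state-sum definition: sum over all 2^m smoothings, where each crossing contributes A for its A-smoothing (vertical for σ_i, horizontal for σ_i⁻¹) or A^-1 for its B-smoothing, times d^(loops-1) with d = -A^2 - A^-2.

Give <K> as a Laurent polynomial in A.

Braid: s1 s1 s1 s1 s1 on 2 strands, 5 crossings.
Writhe w = (#positive) - (#negative) = 5 - 0 = 5.
State-sum expansion of <K>. There are 2^5 = 32 states.
For each crossing: s=0 is the vertical smoothing, s=1 horizontal. Crossing k contributes A^(sign_k * (1 - 2*s_k)); loop factor d = -A^2 - A^-2.
  state 00000: A-exp=+5, loops=2, term = A^5 * d^1
  state 00001: A-exp=+3, loops=1, term = A^3 * d^0
  state 00010: A-exp=+3, loops=1, term = A^3 * d^0
  state 00011: A-exp=+1, loops=2, term = A^1 * d^1
  state 00100: A-exp=+3, loops=1, term = A^3 * d^0
  state 00101: A-exp=+1, loops=2, term = A^1 * d^1
  state 00110: A-exp=+1, loops=2, term = A^1 * d^1
  state 00111: A-exp=-1, loops=3, term = A^-1 * d^2
  state 01000: A-exp=+3, loops=1, term = A^3 * d^0
  state 01001: A-exp=+1, loops=2, term = A^1 * d^1
  state 01010: A-exp=+1, loops=2, term = A^1 * d^1
  state 01011: A-exp=-1, loops=3, term = A^-1 * d^2
  state 01100: A-exp=+1, loops=2, term = A^1 * d^1
  state 01101: A-exp=-1, loops=3, term = A^-1 * d^2
  state 01110: A-exp=-1, loops=3, term = A^-1 * d^2
  state 01111: A-exp=-3, loops=4, term = A^-3 * d^3
  state 10000: A-exp=+3, loops=1, term = A^3 * d^0
  state 10001: A-exp=+1, loops=2, term = A^1 * d^1
  state 10010: A-exp=+1, loops=2, term = A^1 * d^1
  state 10011: A-exp=-1, loops=3, term = A^-1 * d^2
  state 10100: A-exp=+1, loops=2, term = A^1 * d^1
  state 10101: A-exp=-1, loops=3, term = A^-1 * d^2
  state 10110: A-exp=-1, loops=3, term = A^-1 * d^2
  state 10111: A-exp=-3, loops=4, term = A^-3 * d^3
  state 11000: A-exp=+1, loops=2, term = A^1 * d^1
  state 11001: A-exp=-1, loops=3, term = A^-1 * d^2
  state 11010: A-exp=-1, loops=3, term = A^-1 * d^2
  state 11011: A-exp=-3, loops=4, term = A^-3 * d^3
  state 11100: A-exp=-1, loops=3, term = A^-1 * d^2
  state 11101: A-exp=-3, loops=4, term = A^-3 * d^3
  state 11110: A-exp=-3, loops=4, term = A^-3 * d^3
  state 11111: A-exp=-5, loops=5, term = A^-5 * d^4
Collect the terms by A-exponent (count of states per loop number):
Powers of d = -A^2 - A^-2: d^2 = A^4 + 2 + A^-4; d^3 = -A^6 - 3*A^2 - 3*A^-2 - A^-6; d^4 = A^8 + 4*A^4 + 6 + 4*A^-4 + A^-8.
  A^5 * (d) = -A^7 - A^3
  A^3 * (5) = 5*A^3
  A^1 * (10*d) = -10*A^3 - 10*A^-1
  A^-1 * (10*d^2) = 10*A^3 + 20*A^-1 + 10*A^-5
  A^-3 * (5*d^3) = -5*A^3 - 15*A^-1 - 15*A^-5 - 5*A^-9
  A^-5 * (d^4) = A^3 + 4*A^-1 + 6*A^-5 + 4*A^-9 + A^-13
Summing the groups: <K> = -A^7 - A^-1 + A^-5 - A^-9 + A^-13

Answer: -A^7 - A^-1 + A^-5 - A^-9 + A^-13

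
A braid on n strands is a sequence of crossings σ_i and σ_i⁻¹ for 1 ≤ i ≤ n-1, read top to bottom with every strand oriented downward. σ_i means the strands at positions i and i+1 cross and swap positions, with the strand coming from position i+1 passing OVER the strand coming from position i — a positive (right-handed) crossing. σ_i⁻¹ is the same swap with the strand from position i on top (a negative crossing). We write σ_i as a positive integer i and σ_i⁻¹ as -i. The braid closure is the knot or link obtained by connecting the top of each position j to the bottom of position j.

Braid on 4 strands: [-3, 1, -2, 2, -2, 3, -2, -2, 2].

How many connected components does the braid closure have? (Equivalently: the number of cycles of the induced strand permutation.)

1

Derivation:
Track the strand permutation on 4 strands, starting from identity.
  step 1: s3^-1 swaps positions 3,4 -> [1 2 4 3]
  step 2: s1 swaps positions 1,2 -> [2 1 4 3]
  step 3: s2^-1 swaps positions 2,3 -> [2 4 1 3]
  step 4: s2 swaps positions 2,3 -> [2 1 4 3]
  step 5: s2^-1 swaps positions 2,3 -> [2 4 1 3]
  step 6: s3 swaps positions 3,4 -> [2 4 3 1]
  step 7: s2^-1 swaps positions 2,3 -> [2 3 4 1]
  step 8: s2^-1 swaps positions 2,3 -> [2 4 3 1]
  step 9: s2 swaps positions 2,3 -> [2 3 4 1]
Final permutation (position -> original strand): [2 3 4 1]
Closure components = cycle count of this permutation = 1.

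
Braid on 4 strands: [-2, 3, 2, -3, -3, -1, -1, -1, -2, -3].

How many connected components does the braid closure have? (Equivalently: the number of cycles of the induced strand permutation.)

2

Derivation:
Track the strand permutation on 4 strands, starting from identity.
  step 1: s2^-1 swaps positions 2,3 -> [1 3 2 4]
  step 2: s3 swaps positions 3,4 -> [1 3 4 2]
  step 3: s2 swaps positions 2,3 -> [1 4 3 2]
  step 4: s3^-1 swaps positions 3,4 -> [1 4 2 3]
  step 5: s3^-1 swaps positions 3,4 -> [1 4 3 2]
  step 6: s1^-1 swaps positions 1,2 -> [4 1 3 2]
  step 7: s1^-1 swaps positions 1,2 -> [1 4 3 2]
  step 8: s1^-1 swaps positions 1,2 -> [4 1 3 2]
  step 9: s2^-1 swaps positions 2,3 -> [4 3 1 2]
  step 10: s3^-1 swaps positions 3,4 -> [4 3 2 1]
Final permutation (position -> original strand): [4 3 2 1]
Closure components = cycle count of this permutation = 2.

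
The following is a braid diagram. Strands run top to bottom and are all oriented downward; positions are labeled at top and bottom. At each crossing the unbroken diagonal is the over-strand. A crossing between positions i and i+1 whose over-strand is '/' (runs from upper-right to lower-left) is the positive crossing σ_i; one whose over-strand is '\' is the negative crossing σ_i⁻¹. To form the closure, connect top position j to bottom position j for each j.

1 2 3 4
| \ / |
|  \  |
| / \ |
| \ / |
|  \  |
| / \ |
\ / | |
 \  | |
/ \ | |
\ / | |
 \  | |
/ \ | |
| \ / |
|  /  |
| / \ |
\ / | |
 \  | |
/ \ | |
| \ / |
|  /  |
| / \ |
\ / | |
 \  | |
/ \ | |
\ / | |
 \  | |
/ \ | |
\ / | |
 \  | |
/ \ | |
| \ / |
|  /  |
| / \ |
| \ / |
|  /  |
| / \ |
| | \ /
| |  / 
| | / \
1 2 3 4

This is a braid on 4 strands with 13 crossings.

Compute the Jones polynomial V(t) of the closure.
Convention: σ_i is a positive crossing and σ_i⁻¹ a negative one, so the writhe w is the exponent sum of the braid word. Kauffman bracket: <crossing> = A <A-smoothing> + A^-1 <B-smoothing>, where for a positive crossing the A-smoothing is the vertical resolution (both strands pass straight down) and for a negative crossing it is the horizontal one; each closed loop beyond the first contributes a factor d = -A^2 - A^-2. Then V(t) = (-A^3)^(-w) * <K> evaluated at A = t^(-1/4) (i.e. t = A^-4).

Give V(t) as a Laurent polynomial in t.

1 - t^-1 + 2*t^-2 - 2*t^-3 + 3*t^-4 - 3*t^-5 + 2*t^-6 - 2*t^-7 + t^-8

Derivation:
Reading the diagram top to bottom ('/'-over between positions i,i+1 = s_i, '\'-over = s_i^-1): braid word = s2^-1 s2^-1 s1^-1 s1^-1 s2 s1^-1 s2 s1^-1 s1^-1 s1^-1 s2 s2 s3.
The presented braid s2^-1 s2^-1 s1^-1 s1^-1 s2 s1^-1 s2 s1^-1 s1^-1 s1^-1 s2 s2 s3 on 4 strands reduces by inverse Markov moves (closure unchanged at each step):
  Destabilize: the word has the form β·s3 where s3 occurs only as the final letter (β ∈ B_3); drop it and the last strand → 3 strands.
  Deconjugate: the word is γ·β·γ⁻¹ with γ = s2^-1 s2^-1 (prefix) and γ⁻¹ = s2 s2 (suffix); strip both.
Reduced to β = s1^-1 s1^-1 s2 s1^-1 s2 s1^-1 s1^-1 s1^-1 on 3 strands, 8 crossings.
Compute on β:
Braid: s1^-1 s1^-1 s2 s1^-1 s2 s1^-1 s1^-1 s1^-1 on 3 strands, 8 crossings.
Writhe w = (#positive) - (#negative) = 2 - 6 = -4.
Enumerate smoothing states for the bracket polynomial. There are 2^8 = 256 states.
Smooth each crossing (0=||, 1=⌣⌢); contribution A^(Σ sign_k(1-2s_k)) * d^(L-1).
Tabulate the states by total A-exponent and number of loops L (A-exp: L × count):
  A^8: L=7 ×1
  A^6: L=6 ×8
  A^4: L=5 ×28
  A^2: L=4 ×55, L=6 ×1
  A^0: L=3 ×65, L=5 ×5
  A^-2: L=2 ×46, L=4 ×10
  A^-4: L=1 ×17, L=3 ×11
  A^-6: L=2 ×8
  A^-8: L=3 ×1
Each group contributes A^e * Σ count * d^(L-1):
Powers of d = -A^2 - A^-2: d^2 = A^4 + 2 + A^-4; d^3 = -A^6 - 3*A^2 - 3*A^-2 - A^-6; d^4 = A^8 + 4*A^4 + 6 + 4*A^-4 + A^-8; d^5 = -A^10 - 5*A^6 - 10*A^2 - 10*A^-2 - 5*A^-6 - A^-10; d^6 = A^12 + 6*A^8 + 15*A^4 + 20 + 15*A^-4 + 6*A^-8 + A^-12.
  A^8 * (d^6) = A^20 + 6*A^16 + 15*A^12 + 20*A^8 + 15*A^4 + 6 + A^-4
  A^6 * (8*d^5) = -8*A^16 - 40*A^12 - 80*A^8 - 80*A^4 - 40 - 8*A^-4
  A^4 * (28*d^4) = 28*A^12 + 112*A^8 + 168*A^4 + 112 + 28*A^-4
  A^2 * (55*d^3 + d^5) = -A^12 - 60*A^8 - 175*A^4 - 175 - 60*A^-4 - A^-8
  A^0 * (65*d^2 + 5*d^4) = 5*A^8 + 85*A^4 + 160 + 85*A^-4 + 5*A^-8
  A^-2 * (46*d + 10*d^3) = -10*A^4 - 76 - 76*A^-4 - 10*A^-8
  A^-4 * (17 + 11*d^2) = 11 + 39*A^-4 + 11*A^-8
  A^-6 * (8*d) = -8*A^-4 - 8*A^-8
  A^-8 * (d^2) = A^-4 + 2*A^-8 + A^-12
Summing the groups: <K> = A^20 - 2*A^16 + 2*A^12 - 3*A^8 + 3*A^4 - 2 + 2*A^-4 - A^-8 + A^-12
Normalise by the writhe: (-A^3)^(-w) = (-A^3)^(4) = A^12, so f(A) = A^12 * <K> = A^32 - 2*A^28 + 2*A^24 - 3*A^20 + 3*A^16 - 2*A^12 + 2*A^8 - A^4 + 1.
Substitute A = t^(-1/4), i.e. A^e → t^(-e/4): V(t) = 1 - t^-1 + 2*t^-2 - 2*t^-3 + 3*t^-4 - 3*t^-5 + 2*t^-6 - 2*t^-7 + t^-8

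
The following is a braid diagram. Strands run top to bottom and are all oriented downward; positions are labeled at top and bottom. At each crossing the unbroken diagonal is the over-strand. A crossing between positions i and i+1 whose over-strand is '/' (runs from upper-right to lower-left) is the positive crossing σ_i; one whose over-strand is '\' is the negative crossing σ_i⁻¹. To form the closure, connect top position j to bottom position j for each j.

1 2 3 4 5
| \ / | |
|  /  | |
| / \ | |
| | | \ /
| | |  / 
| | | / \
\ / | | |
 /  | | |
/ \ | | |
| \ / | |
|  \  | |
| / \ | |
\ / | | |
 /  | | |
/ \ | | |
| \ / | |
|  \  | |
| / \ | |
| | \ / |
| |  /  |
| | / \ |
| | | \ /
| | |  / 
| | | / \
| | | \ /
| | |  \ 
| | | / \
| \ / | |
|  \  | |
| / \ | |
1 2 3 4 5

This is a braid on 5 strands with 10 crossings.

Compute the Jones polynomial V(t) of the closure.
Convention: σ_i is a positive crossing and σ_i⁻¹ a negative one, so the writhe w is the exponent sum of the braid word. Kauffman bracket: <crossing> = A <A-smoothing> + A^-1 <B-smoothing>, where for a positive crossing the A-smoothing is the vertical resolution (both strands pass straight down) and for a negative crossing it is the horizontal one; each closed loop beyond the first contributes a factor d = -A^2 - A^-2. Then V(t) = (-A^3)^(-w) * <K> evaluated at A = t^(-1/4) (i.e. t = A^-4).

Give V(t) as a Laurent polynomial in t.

Reading the diagram top to bottom ('/'-over between positions i,i+1 = s_i, '\'-over = s_i^-1): braid word = s2 s4 s1 s2^-1 s1 s2^-1 s3 s4 s4^-1 s2^-1.
The presented braid s2 s4 s1 s2^-1 s1 s2^-1 s3 s4 s4^-1 s2^-1 on 5 strands reduces by inverse Markov moves (closure unchanged at each step):
  Deconjugate: the word is γ·β·γ⁻¹ with γ = s2 s4 (prefix) and γ⁻¹ = s4^-1 s2^-1 (suffix); strip both.
  Destabilize: the word has the form β·s4 where s4 occurs only as the final letter (β ∈ B_4); drop it and the last strand → 4 strands.
  Destabilize: the word has the form β·s3 where s3 occurs only as the final letter (β ∈ B_3); drop it and the last strand → 3 strands.
Reduced to β = s1 s2^-1 s1 s2^-1 on 3 strands, 4 crossings.
Compute on β:
Braid: s1 s2^-1 s1 s2^-1 on 3 strands, 4 crossings.
Writhe w = (#positive) - (#negative) = 2 - 2 = 0.
Enumerate smoothing states for the bracket polynomial. There are 2^4 = 16 states.
Each crossing splits two ways (0=vertical, 1=horizontal). The state's weight is A^(#A-smoothings - #B-smoothings) * d^(loops - 1).
  state 0000: A-exp=+0, loops=3, term = A^0 * d^2
  state 0001: A-exp=+2, loops=2, term = A^2 * d^1
  state 0010: A-exp=-2, loops=2, term = A^-2 * d^1
  state 0011: A-exp=+0, loops=1, term = A^0 * d^0
  state 0100: A-exp=+2, loops=2, term = A^2 * d^1
  state 0101: A-exp=+4, loops=3, term = A^4 * d^2
  state 0110: A-exp=+0, loops=1, term = A^0 * d^0
  state 0111: A-exp=+2, loops=2, term = A^2 * d^1
  state 1000: A-exp=-2, loops=2, term = A^-2 * d^1
  state 1001: A-exp=+0, loops=1, term = A^0 * d^0
  state 1010: A-exp=-4, loops=3, term = A^-4 * d^2
  state 1011: A-exp=-2, loops=2, term = A^-2 * d^1
  state 1100: A-exp=+0, loops=1, term = A^0 * d^0
  state 1101: A-exp=+2, loops=2, term = A^2 * d^1
  state 1110: A-exp=-2, loops=2, term = A^-2 * d^1
  state 1111: A-exp=+0, loops=1, term = A^0 * d^0
Collect the terms by A-exponent (count of states per loop number):
Powers of d = -A^2 - A^-2: d^2 = A^4 + 2 + A^-4.
  A^4 * (d^2) = A^8 + 2*A^4 + 1
  A^2 * (4*d) = -4*A^4 - 4
  A^0 * (5 + d^2) = A^4 + 7 + A^-4
  A^-2 * (4*d) = -4 - 4*A^-4
  A^-4 * (d^2) = 1 + 2*A^-4 + A^-8
Summing the groups: <K> = A^8 - A^4 + 1 - A^-4 + A^-8
Normalise by the writhe: (-A^3)^(-w) = (-A^3)^(0) = 1, so f(A) = 1 * <K> = A^8 - A^4 + 1 - A^-4 + A^-8.
Substitute A = t^(-1/4), i.e. A^e → t^(-e/4): V(t) = t^2 - t + 1 - t^-1 + t^-2

Answer: t^2 - t + 1 - t^-1 + t^-2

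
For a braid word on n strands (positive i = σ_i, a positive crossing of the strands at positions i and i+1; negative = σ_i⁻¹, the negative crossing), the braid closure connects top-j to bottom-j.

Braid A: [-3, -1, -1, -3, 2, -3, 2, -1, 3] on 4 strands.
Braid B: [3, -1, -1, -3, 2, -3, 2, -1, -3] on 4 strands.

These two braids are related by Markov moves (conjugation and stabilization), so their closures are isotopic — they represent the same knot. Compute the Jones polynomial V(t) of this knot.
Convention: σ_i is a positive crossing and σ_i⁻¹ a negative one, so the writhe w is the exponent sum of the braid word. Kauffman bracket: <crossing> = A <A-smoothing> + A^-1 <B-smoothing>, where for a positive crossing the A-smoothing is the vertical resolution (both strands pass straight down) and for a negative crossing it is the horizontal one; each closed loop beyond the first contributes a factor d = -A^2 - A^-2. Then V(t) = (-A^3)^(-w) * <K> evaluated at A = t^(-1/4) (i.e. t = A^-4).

t - 1 + 2*t^-1 - 3*t^-2 + 3*t^-3 - 2*t^-4 + 2*t^-5 - t^-6

Derivation:
Markov-equivalent braids have isotopic closures, hence identical knot invariants. Strip the Markov moves from each word to reach a common short braid β, then compute V(t) once on β.
Braid A: s3^-1 s1^-1 s1^-1 s3^-1 s2 s3^-1 s2 s1^-1 s3 on 4 strands reduces by inverse Markov moves (closure unchanged at each step):
  Deconjugate: the word is γ·β·γ⁻¹ with γ = s3^-1 (prefix) and γ⁻¹ = s3 (suffix); strip both.
Reduced to β = s1^-1 s1^-1 s3^-1 s2 s3^-1 s2 s1^-1 on 4 strands, 7 crossings.
Braid B: s3 s1^-1 s1^-1 s3^-1 s2 s3^-1 s2 s1^-1 s3^-1 on 4 strands reduces by inverse Markov moves (closure unchanged at each step):
  Deconjugate: the word is γ·β·γ⁻¹ with γ = s3 (prefix) and γ⁻¹ = s3^-1 (suffix); strip both.
Reduced to β = s1^-1 s1^-1 s3^-1 s2 s3^-1 s2 s1^-1 on 4 strands, 7 crossings.
Both give the same β = s1^-1 s1^-1 s3^-1 s2 s3^-1 s2 s1^-1 on 4 strands, so one state sum suffices:
Braid: s1^-1 s1^-1 s3^-1 s2 s3^-1 s2 s1^-1 on 4 strands, 7 crossings.
Writhe w = (#positive) - (#negative) = 2 - 5 = -3.
State-sum expansion of <K>. There are 2^7 = 128 states.
Each crossing splits two ways (0=vertical, 1=horizontal). The state's weight is A^(#A-smoothings - #B-smoothings) * d^(loops - 1).
Tabulate the states by total A-exponent and number of loops L (A-exp: L × count):
  A^7: L=5 ×1
  A^5: L=4 ×7
  A^3: L=3 ×20, L=5 ×1
  A^1: L=2 ×27, L=4 ×8
  A^-1: L=1 ×15, L=3 ×19, L=5 ×1
  A^-3: L=2 ×17, L=4 ×4
  A^-5: L=3 ×7
  A^-7: L=4 ×1
Each group contributes A^e * Σ count * d^(L-1):
Powers of d = -A^2 - A^-2: d^2 = A^4 + 2 + A^-4; d^3 = -A^6 - 3*A^2 - 3*A^-2 - A^-6; d^4 = A^8 + 4*A^4 + 6 + 4*A^-4 + A^-8.
  A^7 * (d^4) = A^15 + 4*A^11 + 6*A^7 + 4*A^3 + A^-1
  A^5 * (7*d^3) = -7*A^11 - 21*A^7 - 21*A^3 - 7*A^-1
  A^3 * (20*d^2 + d^4) = A^11 + 24*A^7 + 46*A^3 + 24*A^-1 + A^-5
  A^1 * (27*d + 8*d^3) = -8*A^7 - 51*A^3 - 51*A^-1 - 8*A^-5
  A^-1 * (15 + 19*d^2 + d^4) = A^7 + 23*A^3 + 59*A^-1 + 23*A^-5 + A^-9
  A^-3 * (17*d + 4*d^3) = -4*A^3 - 29*A^-1 - 29*A^-5 - 4*A^-9
  A^-5 * (7*d^2) = 7*A^-1 + 14*A^-5 + 7*A^-9
  A^-7 * (d^3) = -A^-1 - 3*A^-5 - 3*A^-9 - A^-13
Summing the groups: <K> = A^15 - 2*A^11 + 2*A^7 - 3*A^3 + 3*A^-1 - 2*A^-5 + A^-9 - A^-13
Normalise by the writhe: (-A^3)^(-w) = (-A^3)^(3) = -A^9, so f(A) = -A^9 * <K> = -A^24 + 2*A^20 - 2*A^16 + 3*A^12 - 3*A^8 + 2*A^4 - 1 + A^-4.
Substitute A = t^(-1/4), i.e. A^e → t^(-e/4): V(t) = t - 1 + 2*t^-1 - 3*t^-2 + 3*t^-3 - 2*t^-4 + 2*t^-5 - t^-6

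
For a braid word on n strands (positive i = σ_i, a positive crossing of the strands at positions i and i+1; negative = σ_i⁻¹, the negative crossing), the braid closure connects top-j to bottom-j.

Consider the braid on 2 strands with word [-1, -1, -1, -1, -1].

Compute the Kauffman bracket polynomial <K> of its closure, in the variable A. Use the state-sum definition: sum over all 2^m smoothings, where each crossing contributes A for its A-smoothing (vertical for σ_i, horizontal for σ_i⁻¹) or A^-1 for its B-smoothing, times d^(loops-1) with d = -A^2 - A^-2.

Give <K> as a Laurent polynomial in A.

Braid: s1^-1 s1^-1 s1^-1 s1^-1 s1^-1 on 2 strands, 5 crossings.
Writhe w = (#positive) - (#negative) = 0 - 5 = -5.
Computing the Kauffman bracket via state sum. There are 2^5 = 32 states.
Smooth each crossing (0=||, 1=⌣⌢); contribution A^(Σ sign_k(1-2s_k)) * d^(L-1).
  state 00000: A-exp=-5, loops=2, term = A^-5 * d^1
  state 00001: A-exp=-3, loops=1, term = A^-3 * d^0
  state 00010: A-exp=-3, loops=1, term = A^-3 * d^0
  state 00011: A-exp=-1, loops=2, term = A^-1 * d^1
  state 00100: A-exp=-3, loops=1, term = A^-3 * d^0
  state 00101: A-exp=-1, loops=2, term = A^-1 * d^1
  state 00110: A-exp=-1, loops=2, term = A^-1 * d^1
  state 00111: A-exp=+1, loops=3, term = A^1 * d^2
  state 01000: A-exp=-3, loops=1, term = A^-3 * d^0
  state 01001: A-exp=-1, loops=2, term = A^-1 * d^1
  state 01010: A-exp=-1, loops=2, term = A^-1 * d^1
  state 01011: A-exp=+1, loops=3, term = A^1 * d^2
  state 01100: A-exp=-1, loops=2, term = A^-1 * d^1
  state 01101: A-exp=+1, loops=3, term = A^1 * d^2
  state 01110: A-exp=+1, loops=3, term = A^1 * d^2
  state 01111: A-exp=+3, loops=4, term = A^3 * d^3
  state 10000: A-exp=-3, loops=1, term = A^-3 * d^0
  state 10001: A-exp=-1, loops=2, term = A^-1 * d^1
  state 10010: A-exp=-1, loops=2, term = A^-1 * d^1
  state 10011: A-exp=+1, loops=3, term = A^1 * d^2
  state 10100: A-exp=-1, loops=2, term = A^-1 * d^1
  state 10101: A-exp=+1, loops=3, term = A^1 * d^2
  state 10110: A-exp=+1, loops=3, term = A^1 * d^2
  state 10111: A-exp=+3, loops=4, term = A^3 * d^3
  state 11000: A-exp=-1, loops=2, term = A^-1 * d^1
  state 11001: A-exp=+1, loops=3, term = A^1 * d^2
  state 11010: A-exp=+1, loops=3, term = A^1 * d^2
  state 11011: A-exp=+3, loops=4, term = A^3 * d^3
  state 11100: A-exp=+1, loops=3, term = A^1 * d^2
  state 11101: A-exp=+3, loops=4, term = A^3 * d^3
  state 11110: A-exp=+3, loops=4, term = A^3 * d^3
  state 11111: A-exp=+5, loops=5, term = A^5 * d^4
Collect the terms by A-exponent (count of states per loop number):
Powers of d = -A^2 - A^-2: d^2 = A^4 + 2 + A^-4; d^3 = -A^6 - 3*A^2 - 3*A^-2 - A^-6; d^4 = A^8 + 4*A^4 + 6 + 4*A^-4 + A^-8.
  A^5 * (d^4) = A^13 + 4*A^9 + 6*A^5 + 4*A + A^-3
  A^3 * (5*d^3) = -5*A^9 - 15*A^5 - 15*A - 5*A^-3
  A^1 * (10*d^2) = 10*A^5 + 20*A + 10*A^-3
  A^-1 * (10*d) = -10*A - 10*A^-3
  A^-3 * (5) = 5*A^-3
  A^-5 * (d) = -A^-3 - A^-7
Summing the groups: <K> = A^13 - A^9 + A^5 - A - A^-7

Answer: A^13 - A^9 + A^5 - A - A^-7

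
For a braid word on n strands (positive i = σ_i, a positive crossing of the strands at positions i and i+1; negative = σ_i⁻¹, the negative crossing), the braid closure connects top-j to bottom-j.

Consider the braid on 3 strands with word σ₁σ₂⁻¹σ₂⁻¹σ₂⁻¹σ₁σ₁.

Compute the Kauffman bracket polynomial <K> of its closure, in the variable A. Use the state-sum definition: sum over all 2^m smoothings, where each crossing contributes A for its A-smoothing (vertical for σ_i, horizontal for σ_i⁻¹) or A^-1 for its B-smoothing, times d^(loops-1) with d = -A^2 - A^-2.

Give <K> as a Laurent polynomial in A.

-A^12 + A^8 - A^4 + 3 - A^-4 + A^-8 - A^-12

Derivation:
Braid: s1 s2^-1 s2^-1 s2^-1 s1 s1 on 3 strands, 6 crossings.
Writhe w = (#positive) - (#negative) = 3 - 3 = 0.
State-sum expansion of <K>. There are 2^6 = 64 states.
Each crossing splits two ways (0=vertical, 1=horizontal). The state's weight is A^(#A-smoothings - #B-smoothings) * d^(loops - 1).
Tabulate the states by total A-exponent and number of loops L (A-exp: L × count):
  A^6: L=4 ×1
  A^4: L=3 ×6
  A^2: L=2 ×12, L=4 ×3
  A^0: L=1 ×9, L=3 ×10, L=5 ×1
  A^-2: L=2 ×12, L=4 ×3
  A^-4: L=3 ×6
  A^-6: L=4 ×1
Each group contributes A^e * Σ count * d^(L-1):
Powers of d = -A^2 - A^-2: d^2 = A^4 + 2 + A^-4; d^3 = -A^6 - 3*A^2 - 3*A^-2 - A^-6; d^4 = A^8 + 4*A^4 + 6 + 4*A^-4 + A^-8.
  A^6 * (d^3) = -A^12 - 3*A^8 - 3*A^4 - 1
  A^4 * (6*d^2) = 6*A^8 + 12*A^4 + 6
  A^2 * (12*d + 3*d^3) = -3*A^8 - 21*A^4 - 21 - 3*A^-4
  A^0 * (9 + 10*d^2 + d^4) = A^8 + 14*A^4 + 35 + 14*A^-4 + A^-8
  A^-2 * (12*d + 3*d^3) = -3*A^4 - 21 - 21*A^-4 - 3*A^-8
  A^-4 * (6*d^2) = 6 + 12*A^-4 + 6*A^-8
  A^-6 * (d^3) = -1 - 3*A^-4 - 3*A^-8 - A^-12
Summing the groups: <K> = -A^12 + A^8 - A^4 + 3 - A^-4 + A^-8 - A^-12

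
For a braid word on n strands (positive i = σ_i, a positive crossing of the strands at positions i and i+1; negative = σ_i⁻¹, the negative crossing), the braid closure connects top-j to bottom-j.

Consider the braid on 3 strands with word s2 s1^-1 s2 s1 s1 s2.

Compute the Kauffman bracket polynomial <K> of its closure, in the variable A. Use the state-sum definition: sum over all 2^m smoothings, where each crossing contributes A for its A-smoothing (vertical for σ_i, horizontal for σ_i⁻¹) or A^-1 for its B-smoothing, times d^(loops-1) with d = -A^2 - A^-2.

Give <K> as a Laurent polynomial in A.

Braid: s2 s1^-1 s2 s1 s1 s2 on 3 strands, 6 crossings.
Writhe w = (#positive) - (#negative) = 5 - 1 = 4.
Computing the Kauffman bracket via state sum. There are 2^6 = 64 states.
Smooth each crossing (0=||, 1=⌣⌢); contribution A^(Σ sign_k(1-2s_k)) * d^(L-1).
Tabulate the states by total A-exponent and number of loops L (A-exp: L × count):
  A^6: L=2 ×1
  A^4: L=1 ×3, L=3 ×3
  A^2: L=2 ×14, L=4 ×1
  A^0: L=1 ×10, L=3 ×10
  A^-2: L=2 ×13, L=4 ×2
  A^-4: L=3 ×6
  A^-6: L=4 ×1
Each group contributes A^e * Σ count * d^(L-1):
Powers of d = -A^2 - A^-2: d^2 = A^4 + 2 + A^-4; d^3 = -A^6 - 3*A^2 - 3*A^-2 - A^-6.
  A^6 * (d) = -A^8 - A^4
  A^4 * (3 + 3*d^2) = 3*A^8 + 9*A^4 + 3
  A^2 * (14*d + d^3) = -A^8 - 17*A^4 - 17 - A^-4
  A^0 * (10 + 10*d^2) = 10*A^4 + 30 + 10*A^-4
  A^-2 * (13*d + 2*d^3) = -2*A^4 - 19 - 19*A^-4 - 2*A^-8
  A^-4 * (6*d^2) = 6 + 12*A^-4 + 6*A^-8
  A^-6 * (d^3) = -1 - 3*A^-4 - 3*A^-8 - A^-12
Summing the groups: <K> = A^8 - A^4 + 2 - A^-4 + A^-8 - A^-12

Answer: A^8 - A^4 + 2 - A^-4 + A^-8 - A^-12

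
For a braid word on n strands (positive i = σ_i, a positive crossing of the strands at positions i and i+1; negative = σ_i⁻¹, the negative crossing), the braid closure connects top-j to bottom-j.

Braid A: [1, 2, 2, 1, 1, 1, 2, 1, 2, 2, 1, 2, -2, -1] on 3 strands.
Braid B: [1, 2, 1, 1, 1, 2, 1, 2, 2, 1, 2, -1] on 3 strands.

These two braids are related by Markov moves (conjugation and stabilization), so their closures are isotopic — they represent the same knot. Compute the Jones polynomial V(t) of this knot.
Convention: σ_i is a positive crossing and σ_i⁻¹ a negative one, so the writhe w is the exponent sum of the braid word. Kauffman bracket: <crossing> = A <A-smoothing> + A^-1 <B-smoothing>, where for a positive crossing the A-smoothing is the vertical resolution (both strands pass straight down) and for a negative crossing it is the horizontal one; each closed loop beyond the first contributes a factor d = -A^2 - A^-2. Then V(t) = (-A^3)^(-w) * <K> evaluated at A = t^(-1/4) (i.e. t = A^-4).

-t^10 + t^6 + t^4

Derivation:
Markov-equivalent braids have isotopic closures, hence identical knot invariants. Strip the Markov moves from each word to reach a common short braid β, then compute V(t) once on β.
Braid A: s1 s2 s2 s1 s1 s1 s2 s1 s2 s2 s1 s2 s2^-1 s1^-1 on 3 strands reduces by inverse Markov moves (closure unchanged at each step):
  Deconjugate: the word is γ·β·γ⁻¹ with γ = s1 s2 (prefix) and γ⁻¹ = s2^-1 s1^-1 (suffix); strip both.
Reduced to β = s2 s1 s1 s1 s2 s1 s2 s2 s1 s2 on 3 strands, 10 crossings.
Braid B: s1 s2 s1 s1 s1 s2 s1 s2 s2 s1 s2 s1^-1 on 3 strands reduces by inverse Markov moves (closure unchanged at each step):
  Deconjugate: the word is γ·β·γ⁻¹ with γ = s1 (prefix) and γ⁻¹ = s1^-1 (suffix); strip both.
Reduced to β = s2 s1 s1 s1 s2 s1 s2 s2 s1 s2 on 3 strands, 10 crossings.
Both give the same β = s2 s1 s1 s1 s2 s1 s2 s2 s1 s2 on 3 strands, so one state sum suffices:
Braid: s2 s1 s1 s1 s2 s1 s2 s2 s1 s2 on 3 strands, 10 crossings.
Writhe w = (#positive) - (#negative) = 10 - 0 = 10.
State-sum expansion of <K>. There are 2^10 = 1024 states.
For each crossing: s=0 is the vertical smoothing, s=1 horizontal. Crossing k contributes A^(sign_k * (1 - 2*s_k)); loop factor d = -A^2 - A^-2.
Tabulate the states by total A-exponent and number of loops L (A-exp: L × count):
  A^10: L=3 ×1
  A^8: L=2 ×10
  A^6: L=1 ×25, L=3 ×20
  A^4: L=2 ×100, L=4 ×20
  A^2: L=1 ×36, L=3 ×164, L=5 ×10
  A^0: L=2 ×108, L=4 ×142, L=6 ×2
  A^-2: L=1 ×12, L=3 ×129, L=5 ×69
  A^-4: L=2 ×24, L=4 ×78, L=6 ×18
  A^-6: L=3 ×19, L=5 ×24, L=7 ×2
  A^-8: L=4 ×7, L=6 ×3
  A^-10: L=5 ×1
Each group contributes A^e * Σ count * d^(L-1):
Powers of d = -A^2 - A^-2: d^2 = A^4 + 2 + A^-4; d^3 = -A^6 - 3*A^2 - 3*A^-2 - A^-6; d^4 = A^8 + 4*A^4 + 6 + 4*A^-4 + A^-8; d^5 = -A^10 - 5*A^6 - 10*A^2 - 10*A^-2 - 5*A^-6 - A^-10; d^6 = A^12 + 6*A^8 + 15*A^4 + 20 + 15*A^-4 + 6*A^-8 + A^-12.
  A^10 * (d^2) = A^14 + 2*A^10 + A^6
  A^8 * (10*d) = -10*A^10 - 10*A^6
  A^6 * (25 + 20*d^2) = 20*A^10 + 65*A^6 + 20*A^2
  A^4 * (100*d + 20*d^3) = -20*A^10 - 160*A^6 - 160*A^2 - 20*A^-2
  A^2 * (36 + 164*d^2 + 10*d^4) = 10*A^10 + 204*A^6 + 424*A^2 + 204*A^-2 + 10*A^-6
  A^0 * (108*d + 142*d^3 + 2*d^5) = -2*A^10 - 152*A^6 - 554*A^2 - 554*A^-2 - 152*A^-6 - 2*A^-10
  A^-2 * (12 + 129*d^2 + 69*d^4) = 69*A^6 + 405*A^2 + 684*A^-2 + 405*A^-6 + 69*A^-10
  A^-4 * (24*d + 78*d^3 + 18*d^5) = -18*A^6 - 168*A^2 - 438*A^-2 - 438*A^-6 - 168*A^-10 - 18*A^-14
  A^-6 * (19*d^2 + 24*d^4 + 2*d^6) = 2*A^6 + 36*A^2 + 145*A^-2 + 222*A^-6 + 145*A^-10 + 36*A^-14 + 2*A^-18
  A^-8 * (7*d^3 + 3*d^5) = -3*A^2 - 22*A^-2 - 51*A^-6 - 51*A^-10 - 22*A^-14 - 3*A^-18
  A^-10 * (d^4) = A^-2 + 4*A^-6 + 6*A^-10 + 4*A^-14 + A^-18
Summing the groups: <K> = A^14 + A^6 - A^-10
Normalise by the writhe: (-A^3)^(-w) = (-A^3)^(-10) = A^-30, so f(A) = A^-30 * <K> = A^-16 + A^-24 - A^-40.
Substitute A = t^(-1/4), i.e. A^e → t^(-e/4): V(t) = -t^10 + t^6 + t^4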